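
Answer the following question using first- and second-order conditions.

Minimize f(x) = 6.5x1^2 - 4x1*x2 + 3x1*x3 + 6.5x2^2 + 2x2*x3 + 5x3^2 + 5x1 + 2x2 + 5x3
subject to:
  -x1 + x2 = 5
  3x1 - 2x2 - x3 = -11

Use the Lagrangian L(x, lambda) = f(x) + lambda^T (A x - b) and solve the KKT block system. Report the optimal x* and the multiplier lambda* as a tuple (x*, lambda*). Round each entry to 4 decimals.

Form the Lagrangian:
  L(x, lambda) = (1/2) x^T Q x + c^T x + lambda^T (A x - b)
Stationarity (grad_x L = 0): Q x + c + A^T lambda = 0.
Primal feasibility: A x = b.

This gives the KKT block system:
  [ Q   A^T ] [ x     ]   [-c ]
  [ A    0  ] [ lambda ] = [ b ]

Solving the linear system:
  x*      = (-2.1579, 2.8421, -1.1579)
  lambda* = (-60, -7.3684)
  f(x*)   = 104.0263

x* = (-2.1579, 2.8421, -1.1579), lambda* = (-60, -7.3684)


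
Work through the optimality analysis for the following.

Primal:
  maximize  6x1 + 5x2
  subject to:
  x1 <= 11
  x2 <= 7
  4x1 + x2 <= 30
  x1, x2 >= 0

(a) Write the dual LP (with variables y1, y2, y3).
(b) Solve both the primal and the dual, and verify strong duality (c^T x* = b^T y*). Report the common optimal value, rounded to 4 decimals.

The standard primal-dual pair for 'max c^T x s.t. A x <= b, x >= 0' is:
  Dual:  min b^T y  s.t.  A^T y >= c,  y >= 0.

So the dual LP is:
  minimize  11y1 + 7y2 + 30y3
  subject to:
    y1 + 4y3 >= 6
    y2 + y3 >= 5
    y1, y2, y3 >= 0

Solving the primal: x* = (5.75, 7).
  primal value c^T x* = 69.5.
Solving the dual: y* = (0, 3.5, 1.5).
  dual value b^T y* = 69.5.
Strong duality: c^T x* = b^T y*. Confirmed.

69.5


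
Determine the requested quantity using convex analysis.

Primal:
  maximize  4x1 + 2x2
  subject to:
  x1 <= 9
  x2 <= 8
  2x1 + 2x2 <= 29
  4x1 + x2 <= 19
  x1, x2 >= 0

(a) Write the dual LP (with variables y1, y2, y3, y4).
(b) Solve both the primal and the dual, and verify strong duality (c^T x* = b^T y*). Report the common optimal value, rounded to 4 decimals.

The standard primal-dual pair for 'max c^T x s.t. A x <= b, x >= 0' is:
  Dual:  min b^T y  s.t.  A^T y >= c,  y >= 0.

So the dual LP is:
  minimize  9y1 + 8y2 + 29y3 + 19y4
  subject to:
    y1 + 2y3 + 4y4 >= 4
    y2 + 2y3 + y4 >= 2
    y1, y2, y3, y4 >= 0

Solving the primal: x* = (2.75, 8).
  primal value c^T x* = 27.
Solving the dual: y* = (0, 1, 0, 1).
  dual value b^T y* = 27.
Strong duality: c^T x* = b^T y*. Confirmed.

27


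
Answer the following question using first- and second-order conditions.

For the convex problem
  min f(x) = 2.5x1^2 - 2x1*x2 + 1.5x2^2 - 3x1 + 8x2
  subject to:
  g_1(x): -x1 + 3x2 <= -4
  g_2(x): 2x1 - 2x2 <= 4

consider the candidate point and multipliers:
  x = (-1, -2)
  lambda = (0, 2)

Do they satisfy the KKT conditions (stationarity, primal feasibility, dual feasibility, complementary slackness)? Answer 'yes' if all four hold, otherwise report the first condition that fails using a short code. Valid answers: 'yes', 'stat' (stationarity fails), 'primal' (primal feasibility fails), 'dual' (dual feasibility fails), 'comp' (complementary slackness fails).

Gradient of f: grad f(x) = Q x + c = (-4, 4)
Constraint values g_i(x) = a_i^T x - b_i:
  g_1((-1, -2)) = -1
  g_2((-1, -2)) = -2
Stationarity residual: grad f(x) + sum_i lambda_i a_i = (0, 0)
  -> stationarity OK
Primal feasibility (all g_i <= 0): OK
Dual feasibility (all lambda_i >= 0): OK
Complementary slackness (lambda_i * g_i(x) = 0 for all i): FAILS

Verdict: the first failing condition is complementary_slackness -> comp.

comp


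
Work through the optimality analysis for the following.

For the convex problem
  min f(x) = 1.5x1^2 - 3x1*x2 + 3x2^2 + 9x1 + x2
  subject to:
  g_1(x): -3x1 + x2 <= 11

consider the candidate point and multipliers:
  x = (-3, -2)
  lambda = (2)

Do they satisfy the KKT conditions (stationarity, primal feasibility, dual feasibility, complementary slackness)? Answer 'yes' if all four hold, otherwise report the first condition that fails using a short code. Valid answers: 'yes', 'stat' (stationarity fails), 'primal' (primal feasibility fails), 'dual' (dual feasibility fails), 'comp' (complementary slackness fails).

Gradient of f: grad f(x) = Q x + c = (6, -2)
Constraint values g_i(x) = a_i^T x - b_i:
  g_1((-3, -2)) = -4
Stationarity residual: grad f(x) + sum_i lambda_i a_i = (0, 0)
  -> stationarity OK
Primal feasibility (all g_i <= 0): OK
Dual feasibility (all lambda_i >= 0): OK
Complementary slackness (lambda_i * g_i(x) = 0 for all i): FAILS

Verdict: the first failing condition is complementary_slackness -> comp.

comp


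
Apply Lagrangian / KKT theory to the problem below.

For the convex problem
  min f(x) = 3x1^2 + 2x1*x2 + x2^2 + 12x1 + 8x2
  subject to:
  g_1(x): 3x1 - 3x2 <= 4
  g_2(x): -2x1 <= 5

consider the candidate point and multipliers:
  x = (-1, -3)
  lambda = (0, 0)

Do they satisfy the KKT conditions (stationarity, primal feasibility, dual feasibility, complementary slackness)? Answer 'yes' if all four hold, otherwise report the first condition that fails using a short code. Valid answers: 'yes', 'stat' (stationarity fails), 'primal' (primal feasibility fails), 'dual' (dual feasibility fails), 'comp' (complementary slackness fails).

Gradient of f: grad f(x) = Q x + c = (0, 0)
Constraint values g_i(x) = a_i^T x - b_i:
  g_1((-1, -3)) = 2
  g_2((-1, -3)) = -3
Stationarity residual: grad f(x) + sum_i lambda_i a_i = (0, 0)
  -> stationarity OK
Primal feasibility (all g_i <= 0): FAILS
Dual feasibility (all lambda_i >= 0): OK
Complementary slackness (lambda_i * g_i(x) = 0 for all i): OK

Verdict: the first failing condition is primal_feasibility -> primal.

primal


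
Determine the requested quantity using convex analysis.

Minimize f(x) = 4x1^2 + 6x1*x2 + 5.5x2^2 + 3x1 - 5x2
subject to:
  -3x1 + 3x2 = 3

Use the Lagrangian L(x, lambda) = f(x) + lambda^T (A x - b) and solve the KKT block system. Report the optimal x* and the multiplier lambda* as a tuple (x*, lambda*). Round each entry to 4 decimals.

Form the Lagrangian:
  L(x, lambda) = (1/2) x^T Q x + c^T x + lambda^T (A x - b)
Stationarity (grad_x L = 0): Q x + c + A^T lambda = 0.
Primal feasibility: A x = b.

This gives the KKT block system:
  [ Q   A^T ] [ x     ]   [-c ]
  [ A    0  ] [ lambda ] = [ b ]

Solving the linear system:
  x*      = (-0.4839, 0.5161)
  lambda* = (0.7419)
  f(x*)   = -3.129

x* = (-0.4839, 0.5161), lambda* = (0.7419)


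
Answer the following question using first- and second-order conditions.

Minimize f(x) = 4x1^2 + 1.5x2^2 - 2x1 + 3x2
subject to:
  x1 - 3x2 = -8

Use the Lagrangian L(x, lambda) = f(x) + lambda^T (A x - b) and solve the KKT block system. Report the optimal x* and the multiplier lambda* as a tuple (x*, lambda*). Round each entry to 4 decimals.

Form the Lagrangian:
  L(x, lambda) = (1/2) x^T Q x + c^T x + lambda^T (A x - b)
Stationarity (grad_x L = 0): Q x + c + A^T lambda = 0.
Primal feasibility: A x = b.

This gives the KKT block system:
  [ Q   A^T ] [ x     ]   [-c ]
  [ A    0  ] [ lambda ] = [ b ]

Solving the linear system:
  x*      = (-0.2, 2.6)
  lambda* = (3.6)
  f(x*)   = 18.5

x* = (-0.2, 2.6), lambda* = (3.6)


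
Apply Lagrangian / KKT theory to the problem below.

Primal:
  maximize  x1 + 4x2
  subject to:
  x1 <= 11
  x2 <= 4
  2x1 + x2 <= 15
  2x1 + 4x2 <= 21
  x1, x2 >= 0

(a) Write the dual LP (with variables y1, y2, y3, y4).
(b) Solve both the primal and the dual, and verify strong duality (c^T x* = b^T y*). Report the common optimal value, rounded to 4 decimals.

The standard primal-dual pair for 'max c^T x s.t. A x <= b, x >= 0' is:
  Dual:  min b^T y  s.t.  A^T y >= c,  y >= 0.

So the dual LP is:
  minimize  11y1 + 4y2 + 15y3 + 21y4
  subject to:
    y1 + 2y3 + 2y4 >= 1
    y2 + y3 + 4y4 >= 4
    y1, y2, y3, y4 >= 0

Solving the primal: x* = (2.5, 4).
  primal value c^T x* = 18.5.
Solving the dual: y* = (0, 2, 0, 0.5).
  dual value b^T y* = 18.5.
Strong duality: c^T x* = b^T y*. Confirmed.

18.5


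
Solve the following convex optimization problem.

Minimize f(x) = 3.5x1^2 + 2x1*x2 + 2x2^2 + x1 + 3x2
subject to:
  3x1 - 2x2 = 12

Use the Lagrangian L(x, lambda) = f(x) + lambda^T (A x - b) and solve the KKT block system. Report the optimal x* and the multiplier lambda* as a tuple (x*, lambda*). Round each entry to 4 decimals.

Form the Lagrangian:
  L(x, lambda) = (1/2) x^T Q x + c^T x + lambda^T (A x - b)
Stationarity (grad_x L = 0): Q x + c + A^T lambda = 0.
Primal feasibility: A x = b.

This gives the KKT block system:
  [ Q   A^T ] [ x     ]   [-c ]
  [ A    0  ] [ lambda ] = [ b ]

Solving the linear system:
  x*      = (1.9318, -3.1023)
  lambda* = (-2.7727)
  f(x*)   = 12.9489

x* = (1.9318, -3.1023), lambda* = (-2.7727)


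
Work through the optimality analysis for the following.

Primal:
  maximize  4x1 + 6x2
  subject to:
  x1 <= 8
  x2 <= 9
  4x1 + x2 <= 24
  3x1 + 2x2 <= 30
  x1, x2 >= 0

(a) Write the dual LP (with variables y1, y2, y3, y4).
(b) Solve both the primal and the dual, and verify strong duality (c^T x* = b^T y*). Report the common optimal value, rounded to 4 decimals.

The standard primal-dual pair for 'max c^T x s.t. A x <= b, x >= 0' is:
  Dual:  min b^T y  s.t.  A^T y >= c,  y >= 0.

So the dual LP is:
  minimize  8y1 + 9y2 + 24y3 + 30y4
  subject to:
    y1 + 4y3 + 3y4 >= 4
    y2 + y3 + 2y4 >= 6
    y1, y2, y3, y4 >= 0

Solving the primal: x* = (3.75, 9).
  primal value c^T x* = 69.
Solving the dual: y* = (0, 5, 1, 0).
  dual value b^T y* = 69.
Strong duality: c^T x* = b^T y*. Confirmed.

69


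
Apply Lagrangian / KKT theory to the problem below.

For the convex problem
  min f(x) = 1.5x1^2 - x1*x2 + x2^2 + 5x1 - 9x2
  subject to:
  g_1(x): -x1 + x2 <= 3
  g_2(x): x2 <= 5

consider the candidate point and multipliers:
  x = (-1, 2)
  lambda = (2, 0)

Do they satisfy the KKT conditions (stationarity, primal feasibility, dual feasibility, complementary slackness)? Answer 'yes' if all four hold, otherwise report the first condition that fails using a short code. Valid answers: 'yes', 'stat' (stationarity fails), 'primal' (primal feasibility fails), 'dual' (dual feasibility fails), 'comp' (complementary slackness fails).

Gradient of f: grad f(x) = Q x + c = (0, -4)
Constraint values g_i(x) = a_i^T x - b_i:
  g_1((-1, 2)) = 0
  g_2((-1, 2)) = -3
Stationarity residual: grad f(x) + sum_i lambda_i a_i = (-2, -2)
  -> stationarity FAILS
Primal feasibility (all g_i <= 0): OK
Dual feasibility (all lambda_i >= 0): OK
Complementary slackness (lambda_i * g_i(x) = 0 for all i): OK

Verdict: the first failing condition is stationarity -> stat.

stat


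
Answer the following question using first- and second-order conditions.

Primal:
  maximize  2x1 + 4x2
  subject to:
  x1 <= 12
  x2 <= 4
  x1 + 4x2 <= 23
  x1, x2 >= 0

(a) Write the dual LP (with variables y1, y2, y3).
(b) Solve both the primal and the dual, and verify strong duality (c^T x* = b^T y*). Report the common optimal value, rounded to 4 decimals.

The standard primal-dual pair for 'max c^T x s.t. A x <= b, x >= 0' is:
  Dual:  min b^T y  s.t.  A^T y >= c,  y >= 0.

So the dual LP is:
  minimize  12y1 + 4y2 + 23y3
  subject to:
    y1 + y3 >= 2
    y2 + 4y3 >= 4
    y1, y2, y3 >= 0

Solving the primal: x* = (12, 2.75).
  primal value c^T x* = 35.
Solving the dual: y* = (1, 0, 1).
  dual value b^T y* = 35.
Strong duality: c^T x* = b^T y*. Confirmed.

35


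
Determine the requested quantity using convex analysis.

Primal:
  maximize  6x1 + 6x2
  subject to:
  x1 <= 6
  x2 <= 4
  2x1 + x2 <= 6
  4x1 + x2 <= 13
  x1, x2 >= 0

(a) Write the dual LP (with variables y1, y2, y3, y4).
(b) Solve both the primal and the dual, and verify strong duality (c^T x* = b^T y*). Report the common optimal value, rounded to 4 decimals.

The standard primal-dual pair for 'max c^T x s.t. A x <= b, x >= 0' is:
  Dual:  min b^T y  s.t.  A^T y >= c,  y >= 0.

So the dual LP is:
  minimize  6y1 + 4y2 + 6y3 + 13y4
  subject to:
    y1 + 2y3 + 4y4 >= 6
    y2 + y3 + y4 >= 6
    y1, y2, y3, y4 >= 0

Solving the primal: x* = (1, 4).
  primal value c^T x* = 30.
Solving the dual: y* = (0, 3, 3, 0).
  dual value b^T y* = 30.
Strong duality: c^T x* = b^T y*. Confirmed.

30


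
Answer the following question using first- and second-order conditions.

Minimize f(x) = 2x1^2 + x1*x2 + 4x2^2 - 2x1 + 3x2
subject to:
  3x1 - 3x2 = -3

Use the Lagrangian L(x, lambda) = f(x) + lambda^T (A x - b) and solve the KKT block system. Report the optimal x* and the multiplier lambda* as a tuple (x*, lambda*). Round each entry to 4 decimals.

Form the Lagrangian:
  L(x, lambda) = (1/2) x^T Q x + c^T x + lambda^T (A x - b)
Stationarity (grad_x L = 0): Q x + c + A^T lambda = 0.
Primal feasibility: A x = b.

This gives the KKT block system:
  [ Q   A^T ] [ x     ]   [-c ]
  [ A    0  ] [ lambda ] = [ b ]

Solving the linear system:
  x*      = (-0.7143, 0.2857)
  lambda* = (1.5238)
  f(x*)   = 3.4286

x* = (-0.7143, 0.2857), lambda* = (1.5238)


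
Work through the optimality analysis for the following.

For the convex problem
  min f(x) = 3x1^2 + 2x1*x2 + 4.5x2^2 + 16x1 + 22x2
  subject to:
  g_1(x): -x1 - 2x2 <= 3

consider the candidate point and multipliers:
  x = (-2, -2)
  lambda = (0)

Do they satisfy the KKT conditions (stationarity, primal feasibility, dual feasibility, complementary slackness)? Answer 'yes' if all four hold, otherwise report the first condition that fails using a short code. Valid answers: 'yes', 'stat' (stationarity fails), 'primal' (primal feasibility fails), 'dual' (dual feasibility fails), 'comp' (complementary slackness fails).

Gradient of f: grad f(x) = Q x + c = (0, 0)
Constraint values g_i(x) = a_i^T x - b_i:
  g_1((-2, -2)) = 3
Stationarity residual: grad f(x) + sum_i lambda_i a_i = (0, 0)
  -> stationarity OK
Primal feasibility (all g_i <= 0): FAILS
Dual feasibility (all lambda_i >= 0): OK
Complementary slackness (lambda_i * g_i(x) = 0 for all i): OK

Verdict: the first failing condition is primal_feasibility -> primal.

primal


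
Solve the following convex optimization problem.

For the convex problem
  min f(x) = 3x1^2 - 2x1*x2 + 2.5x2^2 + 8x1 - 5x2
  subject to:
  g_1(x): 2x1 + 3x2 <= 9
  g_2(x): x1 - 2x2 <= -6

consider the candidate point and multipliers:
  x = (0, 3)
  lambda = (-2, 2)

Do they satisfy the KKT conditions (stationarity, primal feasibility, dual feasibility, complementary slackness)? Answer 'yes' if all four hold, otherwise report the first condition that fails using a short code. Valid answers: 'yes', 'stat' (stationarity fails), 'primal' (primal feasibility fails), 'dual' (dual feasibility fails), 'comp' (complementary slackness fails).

Gradient of f: grad f(x) = Q x + c = (2, 10)
Constraint values g_i(x) = a_i^T x - b_i:
  g_1((0, 3)) = 0
  g_2((0, 3)) = 0
Stationarity residual: grad f(x) + sum_i lambda_i a_i = (0, 0)
  -> stationarity OK
Primal feasibility (all g_i <= 0): OK
Dual feasibility (all lambda_i >= 0): FAILS
Complementary slackness (lambda_i * g_i(x) = 0 for all i): OK

Verdict: the first failing condition is dual_feasibility -> dual.

dual


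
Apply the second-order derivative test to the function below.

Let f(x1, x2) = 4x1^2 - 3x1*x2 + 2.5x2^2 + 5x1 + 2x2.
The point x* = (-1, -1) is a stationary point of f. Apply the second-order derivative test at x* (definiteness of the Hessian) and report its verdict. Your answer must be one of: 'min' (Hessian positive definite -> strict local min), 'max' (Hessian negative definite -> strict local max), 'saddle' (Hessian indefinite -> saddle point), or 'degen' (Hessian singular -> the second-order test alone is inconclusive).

Compute the Hessian H = grad^2 f:
  H = [[8, -3], [-3, 5]]
Verify stationarity: grad f(x*) = H x* + g = (0, 0).
Eigenvalues of H: 3.1459, 9.8541.
Both eigenvalues > 0, so H is positive definite -> x* is a strict local min.

min


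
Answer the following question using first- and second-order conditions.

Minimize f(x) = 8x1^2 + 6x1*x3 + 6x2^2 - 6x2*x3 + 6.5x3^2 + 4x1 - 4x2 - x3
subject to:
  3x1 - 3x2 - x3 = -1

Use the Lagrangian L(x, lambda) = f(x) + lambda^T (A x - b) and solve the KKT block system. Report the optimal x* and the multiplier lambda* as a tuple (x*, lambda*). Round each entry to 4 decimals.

Form the Lagrangian:
  L(x, lambda) = (1/2) x^T Q x + c^T x + lambda^T (A x - b)
Stationarity (grad_x L = 0): Q x + c + A^T lambda = 0.
Primal feasibility: A x = b.

This gives the KKT block system:
  [ Q   A^T ] [ x     ]   [-c ]
  [ A    0  ] [ lambda ] = [ b ]

Solving the linear system:
  x*      = (-0.1233, 0.1644, 0.1367)
  lambda* = (-0.9491)
  f(x*)   = -1.1184

x* = (-0.1233, 0.1644, 0.1367), lambda* = (-0.9491)


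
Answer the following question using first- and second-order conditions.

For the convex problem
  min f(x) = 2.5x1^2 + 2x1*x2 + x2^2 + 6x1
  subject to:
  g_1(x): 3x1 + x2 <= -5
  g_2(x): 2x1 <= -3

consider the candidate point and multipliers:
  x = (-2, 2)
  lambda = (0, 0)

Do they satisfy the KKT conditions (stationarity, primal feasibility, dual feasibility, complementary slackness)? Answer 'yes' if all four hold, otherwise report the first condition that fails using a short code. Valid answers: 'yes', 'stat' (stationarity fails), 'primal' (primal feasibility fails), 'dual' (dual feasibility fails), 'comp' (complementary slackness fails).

Gradient of f: grad f(x) = Q x + c = (0, 0)
Constraint values g_i(x) = a_i^T x - b_i:
  g_1((-2, 2)) = 1
  g_2((-2, 2)) = -1
Stationarity residual: grad f(x) + sum_i lambda_i a_i = (0, 0)
  -> stationarity OK
Primal feasibility (all g_i <= 0): FAILS
Dual feasibility (all lambda_i >= 0): OK
Complementary slackness (lambda_i * g_i(x) = 0 for all i): OK

Verdict: the first failing condition is primal_feasibility -> primal.

primal


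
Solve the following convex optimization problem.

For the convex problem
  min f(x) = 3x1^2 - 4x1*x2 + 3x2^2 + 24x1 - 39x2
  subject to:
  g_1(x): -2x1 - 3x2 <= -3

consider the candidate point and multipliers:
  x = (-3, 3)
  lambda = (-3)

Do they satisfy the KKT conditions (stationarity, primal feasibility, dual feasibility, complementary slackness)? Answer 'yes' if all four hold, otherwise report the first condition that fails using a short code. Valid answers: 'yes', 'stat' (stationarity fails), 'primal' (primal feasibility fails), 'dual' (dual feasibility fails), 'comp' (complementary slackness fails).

Gradient of f: grad f(x) = Q x + c = (-6, -9)
Constraint values g_i(x) = a_i^T x - b_i:
  g_1((-3, 3)) = 0
Stationarity residual: grad f(x) + sum_i lambda_i a_i = (0, 0)
  -> stationarity OK
Primal feasibility (all g_i <= 0): OK
Dual feasibility (all lambda_i >= 0): FAILS
Complementary slackness (lambda_i * g_i(x) = 0 for all i): OK

Verdict: the first failing condition is dual_feasibility -> dual.

dual


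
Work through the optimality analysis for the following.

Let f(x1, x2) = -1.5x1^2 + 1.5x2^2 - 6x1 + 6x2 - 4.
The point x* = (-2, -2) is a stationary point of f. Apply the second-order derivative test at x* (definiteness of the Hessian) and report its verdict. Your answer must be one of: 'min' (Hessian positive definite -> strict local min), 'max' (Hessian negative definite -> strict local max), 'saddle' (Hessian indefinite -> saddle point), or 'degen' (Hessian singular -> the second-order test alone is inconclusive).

Compute the Hessian H = grad^2 f:
  H = [[-3, 0], [0, 3]]
Verify stationarity: grad f(x*) = H x* + g = (0, 0).
Eigenvalues of H: -3, 3.
Eigenvalues have mixed signs, so H is indefinite -> x* is a saddle point.

saddle


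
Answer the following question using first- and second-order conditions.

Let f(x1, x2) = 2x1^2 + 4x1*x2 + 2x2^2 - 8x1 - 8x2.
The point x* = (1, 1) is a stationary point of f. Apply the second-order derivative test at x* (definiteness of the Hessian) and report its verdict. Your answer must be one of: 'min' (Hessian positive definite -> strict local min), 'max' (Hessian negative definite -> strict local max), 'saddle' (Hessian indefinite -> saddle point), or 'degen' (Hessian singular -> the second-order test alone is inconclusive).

Compute the Hessian H = grad^2 f:
  H = [[4, 4], [4, 4]]
Verify stationarity: grad f(x*) = H x* + g = (0, 0).
Eigenvalues of H: 0, 8.
H has a zero eigenvalue (singular; positive semidefinite but not definite), so H is neither positive definite, negative definite, nor indefinite. The second-order test alone is inconclusive -> degen.
(Indeed, f is constant along the null direction of H through x*, so x* is not a strict local extremum.)

degen


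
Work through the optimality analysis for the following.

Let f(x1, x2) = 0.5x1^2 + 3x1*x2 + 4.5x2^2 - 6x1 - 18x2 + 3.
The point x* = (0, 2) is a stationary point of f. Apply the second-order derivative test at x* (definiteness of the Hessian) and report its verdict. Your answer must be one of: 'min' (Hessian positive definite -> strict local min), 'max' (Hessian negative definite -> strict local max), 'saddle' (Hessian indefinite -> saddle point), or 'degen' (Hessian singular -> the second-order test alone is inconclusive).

Compute the Hessian H = grad^2 f:
  H = [[1, 3], [3, 9]]
Verify stationarity: grad f(x*) = H x* + g = (0, 0).
Eigenvalues of H: 0, 10.
H has a zero eigenvalue (singular; positive semidefinite but not definite), so H is neither positive definite, negative definite, nor indefinite. The second-order test alone is inconclusive -> degen.
(Indeed, f is constant along the null direction of H through x*, so x* is not a strict local extremum.)

degen


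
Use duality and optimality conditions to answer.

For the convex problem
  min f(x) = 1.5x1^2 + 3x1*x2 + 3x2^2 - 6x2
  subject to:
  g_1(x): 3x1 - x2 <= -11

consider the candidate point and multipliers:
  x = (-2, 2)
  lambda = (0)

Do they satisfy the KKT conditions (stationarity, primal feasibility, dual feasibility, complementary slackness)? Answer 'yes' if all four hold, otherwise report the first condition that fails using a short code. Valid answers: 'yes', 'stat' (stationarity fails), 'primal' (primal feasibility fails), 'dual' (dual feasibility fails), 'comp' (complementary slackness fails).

Gradient of f: grad f(x) = Q x + c = (0, 0)
Constraint values g_i(x) = a_i^T x - b_i:
  g_1((-2, 2)) = 3
Stationarity residual: grad f(x) + sum_i lambda_i a_i = (0, 0)
  -> stationarity OK
Primal feasibility (all g_i <= 0): FAILS
Dual feasibility (all lambda_i >= 0): OK
Complementary slackness (lambda_i * g_i(x) = 0 for all i): OK

Verdict: the first failing condition is primal_feasibility -> primal.

primal


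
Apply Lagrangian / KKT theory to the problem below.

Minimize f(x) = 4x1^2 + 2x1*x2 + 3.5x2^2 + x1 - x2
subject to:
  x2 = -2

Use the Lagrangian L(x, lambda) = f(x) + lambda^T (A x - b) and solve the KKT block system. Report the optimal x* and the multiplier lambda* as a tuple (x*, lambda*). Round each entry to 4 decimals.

Form the Lagrangian:
  L(x, lambda) = (1/2) x^T Q x + c^T x + lambda^T (A x - b)
Stationarity (grad_x L = 0): Q x + c + A^T lambda = 0.
Primal feasibility: A x = b.

This gives the KKT block system:
  [ Q   A^T ] [ x     ]   [-c ]
  [ A    0  ] [ lambda ] = [ b ]

Solving the linear system:
  x*      = (0.375, -2)
  lambda* = (14.25)
  f(x*)   = 15.4375

x* = (0.375, -2), lambda* = (14.25)


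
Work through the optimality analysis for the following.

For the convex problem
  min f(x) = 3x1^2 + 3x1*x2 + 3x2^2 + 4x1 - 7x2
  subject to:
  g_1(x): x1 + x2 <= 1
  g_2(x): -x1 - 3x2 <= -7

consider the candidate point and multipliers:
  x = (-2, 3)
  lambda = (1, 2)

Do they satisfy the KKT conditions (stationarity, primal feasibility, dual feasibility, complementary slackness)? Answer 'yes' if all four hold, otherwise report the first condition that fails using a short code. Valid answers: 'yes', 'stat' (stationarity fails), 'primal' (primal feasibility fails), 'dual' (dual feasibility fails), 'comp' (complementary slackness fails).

Gradient of f: grad f(x) = Q x + c = (1, 5)
Constraint values g_i(x) = a_i^T x - b_i:
  g_1((-2, 3)) = 0
  g_2((-2, 3)) = 0
Stationarity residual: grad f(x) + sum_i lambda_i a_i = (0, 0)
  -> stationarity OK
Primal feasibility (all g_i <= 0): OK
Dual feasibility (all lambda_i >= 0): OK
Complementary slackness (lambda_i * g_i(x) = 0 for all i): OK

Verdict: yes, KKT holds.

yes


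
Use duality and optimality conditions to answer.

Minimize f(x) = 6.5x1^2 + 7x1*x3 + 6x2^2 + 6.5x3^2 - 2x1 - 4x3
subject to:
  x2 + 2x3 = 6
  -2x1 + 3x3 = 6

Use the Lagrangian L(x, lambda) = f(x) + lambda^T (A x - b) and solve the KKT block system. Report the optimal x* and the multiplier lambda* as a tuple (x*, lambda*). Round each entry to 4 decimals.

Form the Lagrangian:
  L(x, lambda) = (1/2) x^T Q x + c^T x + lambda^T (A x - b)
Stationarity (grad_x L = 0): Q x + c + A^T lambda = 0.
Primal feasibility: A x = b.

This gives the KKT block system:
  [ Q   A^T ] [ x     ]   [-c ]
  [ A    0  ] [ lambda ] = [ b ]

Solving the linear system:
  x*      = (0.1079, 1.8562, 2.0719)
  lambda* = (-22.2742, 6.9528)
  f(x*)   = 41.7124

x* = (0.1079, 1.8562, 2.0719), lambda* = (-22.2742, 6.9528)


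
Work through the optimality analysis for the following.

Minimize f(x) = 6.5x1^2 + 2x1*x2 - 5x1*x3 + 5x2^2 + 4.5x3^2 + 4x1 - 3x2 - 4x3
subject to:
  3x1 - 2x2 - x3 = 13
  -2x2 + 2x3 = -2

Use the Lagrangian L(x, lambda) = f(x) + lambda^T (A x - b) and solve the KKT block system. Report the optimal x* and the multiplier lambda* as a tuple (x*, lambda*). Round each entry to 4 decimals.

Form the Lagrangian:
  L(x, lambda) = (1/2) x^T Q x + c^T x + lambda^T (A x - b)
Stationarity (grad_x L = 0): Q x + c + A^T lambda = 0.
Primal feasibility: A x = b.

This gives the KKT block system:
  [ Q   A^T ] [ x     ]   [-c ]
  [ A    0  ] [ lambda ] = [ b ]

Solving the linear system:
  x*      = (2.7308, -1.2692, -2.2692)
  lambda* = (-16.1026, 10.9872)
  f(x*)   = 127.5577

x* = (2.7308, -1.2692, -2.2692), lambda* = (-16.1026, 10.9872)


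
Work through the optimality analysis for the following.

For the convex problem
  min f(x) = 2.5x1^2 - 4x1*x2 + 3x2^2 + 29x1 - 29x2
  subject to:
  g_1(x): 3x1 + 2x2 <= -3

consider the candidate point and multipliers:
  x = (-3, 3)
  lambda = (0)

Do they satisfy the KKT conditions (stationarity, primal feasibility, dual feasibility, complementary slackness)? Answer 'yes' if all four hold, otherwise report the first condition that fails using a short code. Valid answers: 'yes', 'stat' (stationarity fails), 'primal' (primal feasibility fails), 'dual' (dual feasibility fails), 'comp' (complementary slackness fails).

Gradient of f: grad f(x) = Q x + c = (2, 1)
Constraint values g_i(x) = a_i^T x - b_i:
  g_1((-3, 3)) = 0
Stationarity residual: grad f(x) + sum_i lambda_i a_i = (2, 1)
  -> stationarity FAILS
Primal feasibility (all g_i <= 0): OK
Dual feasibility (all lambda_i >= 0): OK
Complementary slackness (lambda_i * g_i(x) = 0 for all i): OK

Verdict: the first failing condition is stationarity -> stat.

stat


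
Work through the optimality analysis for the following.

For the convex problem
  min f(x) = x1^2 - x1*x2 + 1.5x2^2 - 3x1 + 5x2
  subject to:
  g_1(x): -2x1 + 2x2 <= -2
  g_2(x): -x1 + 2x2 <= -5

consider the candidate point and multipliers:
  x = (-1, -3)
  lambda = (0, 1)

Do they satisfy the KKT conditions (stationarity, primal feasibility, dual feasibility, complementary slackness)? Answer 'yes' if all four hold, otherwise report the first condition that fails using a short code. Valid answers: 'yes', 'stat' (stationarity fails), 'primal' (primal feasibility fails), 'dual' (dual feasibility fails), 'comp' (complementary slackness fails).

Gradient of f: grad f(x) = Q x + c = (-2, -3)
Constraint values g_i(x) = a_i^T x - b_i:
  g_1((-1, -3)) = -2
  g_2((-1, -3)) = 0
Stationarity residual: grad f(x) + sum_i lambda_i a_i = (-3, -1)
  -> stationarity FAILS
Primal feasibility (all g_i <= 0): OK
Dual feasibility (all lambda_i >= 0): OK
Complementary slackness (lambda_i * g_i(x) = 0 for all i): OK

Verdict: the first failing condition is stationarity -> stat.

stat


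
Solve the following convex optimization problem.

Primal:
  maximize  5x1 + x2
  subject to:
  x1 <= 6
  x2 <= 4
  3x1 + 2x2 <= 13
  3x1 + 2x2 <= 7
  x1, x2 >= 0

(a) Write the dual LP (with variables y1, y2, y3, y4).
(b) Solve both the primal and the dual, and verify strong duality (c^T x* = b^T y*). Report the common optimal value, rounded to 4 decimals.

The standard primal-dual pair for 'max c^T x s.t. A x <= b, x >= 0' is:
  Dual:  min b^T y  s.t.  A^T y >= c,  y >= 0.

So the dual LP is:
  minimize  6y1 + 4y2 + 13y3 + 7y4
  subject to:
    y1 + 3y3 + 3y4 >= 5
    y2 + 2y3 + 2y4 >= 1
    y1, y2, y3, y4 >= 0

Solving the primal: x* = (2.3333, 0).
  primal value c^T x* = 11.6667.
Solving the dual: y* = (0, 0, 0, 1.6667).
  dual value b^T y* = 11.6667.
Strong duality: c^T x* = b^T y*. Confirmed.

11.6667


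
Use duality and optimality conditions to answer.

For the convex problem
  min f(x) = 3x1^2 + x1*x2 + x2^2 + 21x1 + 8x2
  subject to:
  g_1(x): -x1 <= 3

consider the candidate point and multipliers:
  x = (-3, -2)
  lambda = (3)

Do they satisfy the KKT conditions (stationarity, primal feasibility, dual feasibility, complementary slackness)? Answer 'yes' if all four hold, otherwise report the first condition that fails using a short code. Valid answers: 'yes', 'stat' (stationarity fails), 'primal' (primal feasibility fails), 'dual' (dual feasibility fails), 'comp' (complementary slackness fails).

Gradient of f: grad f(x) = Q x + c = (1, 1)
Constraint values g_i(x) = a_i^T x - b_i:
  g_1((-3, -2)) = 0
Stationarity residual: grad f(x) + sum_i lambda_i a_i = (-2, 1)
  -> stationarity FAILS
Primal feasibility (all g_i <= 0): OK
Dual feasibility (all lambda_i >= 0): OK
Complementary slackness (lambda_i * g_i(x) = 0 for all i): OK

Verdict: the first failing condition is stationarity -> stat.

stat


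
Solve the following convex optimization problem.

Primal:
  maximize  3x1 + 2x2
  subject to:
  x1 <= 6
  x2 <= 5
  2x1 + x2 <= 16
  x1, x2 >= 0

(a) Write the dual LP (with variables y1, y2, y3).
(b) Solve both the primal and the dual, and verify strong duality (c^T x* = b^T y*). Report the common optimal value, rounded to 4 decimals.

The standard primal-dual pair for 'max c^T x s.t. A x <= b, x >= 0' is:
  Dual:  min b^T y  s.t.  A^T y >= c,  y >= 0.

So the dual LP is:
  minimize  6y1 + 5y2 + 16y3
  subject to:
    y1 + 2y3 >= 3
    y2 + y3 >= 2
    y1, y2, y3 >= 0

Solving the primal: x* = (5.5, 5).
  primal value c^T x* = 26.5.
Solving the dual: y* = (0, 0.5, 1.5).
  dual value b^T y* = 26.5.
Strong duality: c^T x* = b^T y*. Confirmed.

26.5


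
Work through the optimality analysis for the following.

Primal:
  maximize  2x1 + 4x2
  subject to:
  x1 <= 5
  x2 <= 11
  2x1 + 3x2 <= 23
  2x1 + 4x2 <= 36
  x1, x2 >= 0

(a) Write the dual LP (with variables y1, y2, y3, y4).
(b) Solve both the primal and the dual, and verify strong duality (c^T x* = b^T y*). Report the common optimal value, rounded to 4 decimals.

The standard primal-dual pair for 'max c^T x s.t. A x <= b, x >= 0' is:
  Dual:  min b^T y  s.t.  A^T y >= c,  y >= 0.

So the dual LP is:
  minimize  5y1 + 11y2 + 23y3 + 36y4
  subject to:
    y1 + 2y3 + 2y4 >= 2
    y2 + 3y3 + 4y4 >= 4
    y1, y2, y3, y4 >= 0

Solving the primal: x* = (0, 7.6667).
  primal value c^T x* = 30.6667.
Solving the dual: y* = (0, 0, 1.3333, 0).
  dual value b^T y* = 30.6667.
Strong duality: c^T x* = b^T y*. Confirmed.

30.6667


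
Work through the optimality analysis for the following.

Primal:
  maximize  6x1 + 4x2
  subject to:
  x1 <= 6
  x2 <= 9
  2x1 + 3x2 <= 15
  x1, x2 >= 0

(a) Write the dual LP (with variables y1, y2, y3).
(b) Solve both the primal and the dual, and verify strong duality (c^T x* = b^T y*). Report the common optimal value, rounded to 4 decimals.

The standard primal-dual pair for 'max c^T x s.t. A x <= b, x >= 0' is:
  Dual:  min b^T y  s.t.  A^T y >= c,  y >= 0.

So the dual LP is:
  minimize  6y1 + 9y2 + 15y3
  subject to:
    y1 + 2y3 >= 6
    y2 + 3y3 >= 4
    y1, y2, y3 >= 0

Solving the primal: x* = (6, 1).
  primal value c^T x* = 40.
Solving the dual: y* = (3.3333, 0, 1.3333).
  dual value b^T y* = 40.
Strong duality: c^T x* = b^T y*. Confirmed.

40


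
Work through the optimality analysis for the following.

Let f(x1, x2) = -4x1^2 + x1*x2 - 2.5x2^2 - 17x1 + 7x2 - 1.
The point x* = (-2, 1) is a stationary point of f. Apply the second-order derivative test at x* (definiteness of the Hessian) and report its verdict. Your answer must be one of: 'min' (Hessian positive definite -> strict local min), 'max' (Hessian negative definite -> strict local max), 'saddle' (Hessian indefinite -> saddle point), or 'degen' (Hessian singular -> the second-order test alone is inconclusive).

Compute the Hessian H = grad^2 f:
  H = [[-8, 1], [1, -5]]
Verify stationarity: grad f(x*) = H x* + g = (0, 0).
Eigenvalues of H: -8.3028, -4.6972.
Both eigenvalues < 0, so H is negative definite -> x* is a strict local max.

max


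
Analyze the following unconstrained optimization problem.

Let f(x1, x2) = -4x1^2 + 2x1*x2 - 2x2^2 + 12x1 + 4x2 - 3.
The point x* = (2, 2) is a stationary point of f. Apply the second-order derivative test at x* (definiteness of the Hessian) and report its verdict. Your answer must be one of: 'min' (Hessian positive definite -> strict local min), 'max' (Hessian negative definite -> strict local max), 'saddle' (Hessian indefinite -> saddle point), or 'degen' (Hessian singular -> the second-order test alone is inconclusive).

Compute the Hessian H = grad^2 f:
  H = [[-8, 2], [2, -4]]
Verify stationarity: grad f(x*) = H x* + g = (0, 0).
Eigenvalues of H: -8.8284, -3.1716.
Both eigenvalues < 0, so H is negative definite -> x* is a strict local max.

max


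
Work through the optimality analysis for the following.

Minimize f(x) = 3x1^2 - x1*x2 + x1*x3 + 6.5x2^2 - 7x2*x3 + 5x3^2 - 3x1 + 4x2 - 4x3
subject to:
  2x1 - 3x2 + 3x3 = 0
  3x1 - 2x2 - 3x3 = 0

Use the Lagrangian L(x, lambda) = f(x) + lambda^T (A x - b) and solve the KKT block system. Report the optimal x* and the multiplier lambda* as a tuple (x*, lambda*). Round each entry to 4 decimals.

Form the Lagrangian:
  L(x, lambda) = (1/2) x^T Q x + c^T x + lambda^T (A x - b)
Stationarity (grad_x L = 0): Q x + c + A^T lambda = 0.
Primal feasibility: A x = b.

This gives the KKT block system:
  [ Q   A^T ] [ x     ]   [-c ]
  [ A    0  ] [ lambda ] = [ b ]

Solving the linear system:
  x*      = (0.0236, 0.0236, 0.0079)
  lambda* = (1.3874, 0.0331)
  f(x*)   = -0.0039

x* = (0.0236, 0.0236, 0.0079), lambda* = (1.3874, 0.0331)


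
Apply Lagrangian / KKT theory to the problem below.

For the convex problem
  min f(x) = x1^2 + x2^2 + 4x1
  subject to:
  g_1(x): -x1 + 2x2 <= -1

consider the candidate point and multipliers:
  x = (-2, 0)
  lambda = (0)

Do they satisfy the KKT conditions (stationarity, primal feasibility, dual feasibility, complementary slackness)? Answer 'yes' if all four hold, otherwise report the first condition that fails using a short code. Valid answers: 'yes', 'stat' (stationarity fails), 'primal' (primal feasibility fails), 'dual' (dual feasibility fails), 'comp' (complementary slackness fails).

Gradient of f: grad f(x) = Q x + c = (0, 0)
Constraint values g_i(x) = a_i^T x - b_i:
  g_1((-2, 0)) = 3
Stationarity residual: grad f(x) + sum_i lambda_i a_i = (0, 0)
  -> stationarity OK
Primal feasibility (all g_i <= 0): FAILS
Dual feasibility (all lambda_i >= 0): OK
Complementary slackness (lambda_i * g_i(x) = 0 for all i): OK

Verdict: the first failing condition is primal_feasibility -> primal.

primal


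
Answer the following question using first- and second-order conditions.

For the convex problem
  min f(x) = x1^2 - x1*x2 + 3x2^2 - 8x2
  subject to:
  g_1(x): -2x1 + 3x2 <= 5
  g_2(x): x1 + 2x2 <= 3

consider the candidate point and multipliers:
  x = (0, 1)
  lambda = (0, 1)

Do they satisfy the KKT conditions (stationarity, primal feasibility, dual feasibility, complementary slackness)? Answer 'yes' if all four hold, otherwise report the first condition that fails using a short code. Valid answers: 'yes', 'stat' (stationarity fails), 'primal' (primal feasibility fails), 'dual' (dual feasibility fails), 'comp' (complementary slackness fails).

Gradient of f: grad f(x) = Q x + c = (-1, -2)
Constraint values g_i(x) = a_i^T x - b_i:
  g_1((0, 1)) = -2
  g_2((0, 1)) = -1
Stationarity residual: grad f(x) + sum_i lambda_i a_i = (0, 0)
  -> stationarity OK
Primal feasibility (all g_i <= 0): OK
Dual feasibility (all lambda_i >= 0): OK
Complementary slackness (lambda_i * g_i(x) = 0 for all i): FAILS

Verdict: the first failing condition is complementary_slackness -> comp.

comp


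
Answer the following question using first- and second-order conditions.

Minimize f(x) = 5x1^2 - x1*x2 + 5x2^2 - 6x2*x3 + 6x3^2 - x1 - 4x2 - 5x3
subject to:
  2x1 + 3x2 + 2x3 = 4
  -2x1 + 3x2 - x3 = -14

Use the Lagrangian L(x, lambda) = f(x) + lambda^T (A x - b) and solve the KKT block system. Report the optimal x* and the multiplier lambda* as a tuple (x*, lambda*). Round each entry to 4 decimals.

Form the Lagrangian:
  L(x, lambda) = (1/2) x^T Q x + c^T x + lambda^T (A x - b)
Stationarity (grad_x L = 0): Q x + c + A^T lambda = 0.
Primal feasibility: A x = b.

This gives the KKT block system:
  [ Q   A^T ] [ x     ]   [-c ]
  [ A    0  ] [ lambda ] = [ b ]

Solving the linear system:
  x*      = (3.5438, -1.8792, 1.2749)
  lambda* = (-3.4152, 14.7435)
  f(x*)   = 108.8337

x* = (3.5438, -1.8792, 1.2749), lambda* = (-3.4152, 14.7435)


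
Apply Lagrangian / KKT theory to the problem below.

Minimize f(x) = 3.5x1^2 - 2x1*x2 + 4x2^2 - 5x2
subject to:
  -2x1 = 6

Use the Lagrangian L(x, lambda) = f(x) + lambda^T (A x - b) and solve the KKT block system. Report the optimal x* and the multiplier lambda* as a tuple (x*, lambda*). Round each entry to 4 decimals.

Form the Lagrangian:
  L(x, lambda) = (1/2) x^T Q x + c^T x + lambda^T (A x - b)
Stationarity (grad_x L = 0): Q x + c + A^T lambda = 0.
Primal feasibility: A x = b.

This gives the KKT block system:
  [ Q   A^T ] [ x     ]   [-c ]
  [ A    0  ] [ lambda ] = [ b ]

Solving the linear system:
  x*      = (-3, -0.125)
  lambda* = (-10.375)
  f(x*)   = 31.4375

x* = (-3, -0.125), lambda* = (-10.375)


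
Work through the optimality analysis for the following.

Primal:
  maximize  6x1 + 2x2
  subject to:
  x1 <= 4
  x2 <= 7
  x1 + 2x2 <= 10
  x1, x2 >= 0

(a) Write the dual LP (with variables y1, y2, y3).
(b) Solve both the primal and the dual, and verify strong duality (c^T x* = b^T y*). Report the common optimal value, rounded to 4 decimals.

The standard primal-dual pair for 'max c^T x s.t. A x <= b, x >= 0' is:
  Dual:  min b^T y  s.t.  A^T y >= c,  y >= 0.

So the dual LP is:
  minimize  4y1 + 7y2 + 10y3
  subject to:
    y1 + y3 >= 6
    y2 + 2y3 >= 2
    y1, y2, y3 >= 0

Solving the primal: x* = (4, 3).
  primal value c^T x* = 30.
Solving the dual: y* = (5, 0, 1).
  dual value b^T y* = 30.
Strong duality: c^T x* = b^T y*. Confirmed.

30


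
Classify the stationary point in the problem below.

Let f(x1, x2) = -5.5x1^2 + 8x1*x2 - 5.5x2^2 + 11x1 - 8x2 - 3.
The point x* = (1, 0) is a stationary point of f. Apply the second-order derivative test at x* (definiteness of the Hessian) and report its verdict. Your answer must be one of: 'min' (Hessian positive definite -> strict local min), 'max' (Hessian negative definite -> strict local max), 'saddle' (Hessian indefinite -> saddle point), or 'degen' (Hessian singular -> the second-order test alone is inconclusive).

Compute the Hessian H = grad^2 f:
  H = [[-11, 8], [8, -11]]
Verify stationarity: grad f(x*) = H x* + g = (0, 0).
Eigenvalues of H: -19, -3.
Both eigenvalues < 0, so H is negative definite -> x* is a strict local max.

max


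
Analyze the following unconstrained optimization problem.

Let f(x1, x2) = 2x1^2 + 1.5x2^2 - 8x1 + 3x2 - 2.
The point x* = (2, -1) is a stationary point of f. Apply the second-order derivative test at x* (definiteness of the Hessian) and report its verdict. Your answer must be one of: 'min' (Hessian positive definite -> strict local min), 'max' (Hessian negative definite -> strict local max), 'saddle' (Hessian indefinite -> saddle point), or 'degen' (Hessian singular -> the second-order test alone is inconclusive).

Compute the Hessian H = grad^2 f:
  H = [[4, 0], [0, 3]]
Verify stationarity: grad f(x*) = H x* + g = (0, 0).
Eigenvalues of H: 3, 4.
Both eigenvalues > 0, so H is positive definite -> x* is a strict local min.

min
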